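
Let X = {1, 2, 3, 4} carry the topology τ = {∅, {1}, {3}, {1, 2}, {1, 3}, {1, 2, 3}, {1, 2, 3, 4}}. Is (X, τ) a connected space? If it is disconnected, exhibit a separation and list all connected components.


(X, τ) is connected.

Find clopen sets (U ∈ τ with X ∖ U ∈ τ):
  U = ∅, X ∖ U = {1, 2, 3, 4} — both open, so U is clopen.
  U = {1, 2, 3, 4}, X ∖ U = ∅ — both open, so U is clopen.
Only trivial clopens (∅ and X) exist, so (X, τ) is connected.
Compute connected components by grouping points that agree on all clopens:
  component: {1, 2, 3, 4}


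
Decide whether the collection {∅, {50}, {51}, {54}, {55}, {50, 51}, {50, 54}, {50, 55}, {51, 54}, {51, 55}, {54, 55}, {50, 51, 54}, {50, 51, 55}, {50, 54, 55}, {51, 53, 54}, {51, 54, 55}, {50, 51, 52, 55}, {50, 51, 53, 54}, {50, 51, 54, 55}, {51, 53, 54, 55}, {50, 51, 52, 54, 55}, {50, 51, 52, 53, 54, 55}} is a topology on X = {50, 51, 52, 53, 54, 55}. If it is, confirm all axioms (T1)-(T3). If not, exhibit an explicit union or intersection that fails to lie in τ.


τ is NOT a topology on X.

Axiom (T1): ∅ ∈ τ? Yes; X ∈ τ? Yes.
Axiom (T2/T3): check pairwise unions and intersections of members of τ.
Counterexample for (T2): {50} ∪ {51, 53, 54, 55} = {50, 51, 53, 54, 55} ∉ τ. Therefore τ is NOT a topology.


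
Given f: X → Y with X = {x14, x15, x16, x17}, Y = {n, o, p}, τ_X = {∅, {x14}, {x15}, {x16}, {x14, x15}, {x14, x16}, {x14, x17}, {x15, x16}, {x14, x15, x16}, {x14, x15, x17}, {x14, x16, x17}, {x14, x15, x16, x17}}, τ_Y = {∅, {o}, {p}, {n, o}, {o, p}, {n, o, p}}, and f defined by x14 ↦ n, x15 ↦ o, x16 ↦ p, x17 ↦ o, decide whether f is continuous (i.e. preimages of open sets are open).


f is NOT continuous.

Compute f^{-1}(U) for each U ∈ τ_Y:
  U = ∅: f^{-1}(U) = ∅ ∈ τ_X ✓.
  U = {o}: f^{-1}(U) = {x15, x17} ∉ τ_X ✗.
  U = {p}: f^{-1}(U) = {x16} ∈ τ_X ✓.
  U = {n, o}: f^{-1}(U) = {x14, x15, x17} ∈ τ_X ✓.
  U = {o, p}: f^{-1}(U) = {x15, x16, x17} ∉ τ_X ✗.
  U = {n, o, p}: f^{-1}(U) = {x14, x15, x16, x17} ∈ τ_X ✓.
Found U = {o} with f^{-1}(U) = {x15, x17} not in τ_X. Therefore f is NOT continuous.


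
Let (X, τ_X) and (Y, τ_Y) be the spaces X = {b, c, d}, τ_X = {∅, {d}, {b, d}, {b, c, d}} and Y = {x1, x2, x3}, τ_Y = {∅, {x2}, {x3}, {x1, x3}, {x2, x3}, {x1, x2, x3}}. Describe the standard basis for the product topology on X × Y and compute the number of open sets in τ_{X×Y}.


Basis B = {∅ × ∅, {d} × {x2}, {d} × {x3}, {b, d} × {x2}, {b, d} × {x3}, {d} × {x1, x3}, {d} × {x2, x3}, {b, c, d} × {x2}, {b, c, d} × {x3}, {d} × {x1, x2, x3}, {b, d} × {x1, x3}, {b, d} × {x2, x3}, {b, d} × {x1, x2, x3}, {b, c, d} × {x1, x3}, {b, c, d} × {x2, x3}, {b, c, d} × {x1, x2, x3}}; |τ_{X×Y}| = 40.

Enumerate products U × V with U ∈ τ_X, V ∈ τ_Y (deduplicated):
  ∅ × ∅ = {} (∅)
  {d} × {x2} = {(d,x2)}
  {d} × {x3} = {(d,x3)}
  {b, d} × {x2} = {(b,x2), (d,x2)}
  {b, d} × {x3} = {(b,x3), (d,x3)}
  {d} × {x1, x3} = {(d,x1), (d,x3)}
  {d} × {x2, x3} = {(d,x2), (d,x3)}
  {b, c, d} × {x2} = {(b,x2), (c,x2), (d,x2)}
  {b, c, d} × {x3} = {(b,x3), (c,x3), (d,x3)}
  {d} × {x1, x2, x3} = {(d,x1), (d,x2), (d,x3)}
  {b, d} × {x1, x3} = {(b,x1), (b,x3), (d,x1), (d,x3)}
  {b, d} × {x2, x3} = {(b,x2), (b,x3), (d,x2), (d,x3)}
  {b, d} × {x1, x2, x3} = {(b,x1), (b,x2), (b,x3), (d,x1), (d,x2), (d,x3)}
  {b, c, d} × {x1, x3} = {(b,x1), (b,x3), (c,x1), (c,x3), (d,x1), (d,x3)}
  {b, c, d} × {x2, x3} = {(b,x2), (b,x3), (c,x2), (c,x3), (d,x2), (d,x3)}
  {b, c, d} × {x1, x2, x3} = {(b,x1), (b,x2), (b,x3), (c,x1), (c,x2), (c,x3), (d,x1), (d,x2), (d,x3)}
These 16 distinct sets form the basis B.
Close under arbitrary unions to get τ_{X×Y}; counting gives |τ_{X×Y}| = 40.


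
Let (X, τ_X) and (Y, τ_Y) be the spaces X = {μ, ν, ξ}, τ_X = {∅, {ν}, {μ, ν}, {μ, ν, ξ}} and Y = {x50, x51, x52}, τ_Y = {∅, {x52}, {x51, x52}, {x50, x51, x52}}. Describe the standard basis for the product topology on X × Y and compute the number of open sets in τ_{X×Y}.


Basis B = {∅ × ∅, {ν} × {x52}, {μ, ν} × {x52}, {ν} × {x51, x52}, {μ, ν, ξ} × {x52}, {ν} × {x50, x51, x52}, {μ, ν} × {x51, x52}, {μ, ν} × {x50, x51, x52}, {μ, ν, ξ} × {x51, x52}, {μ, ν, ξ} × {x50, x51, x52}}; |τ_{X×Y}| = 20.

Enumerate products U × V with U ∈ τ_X, V ∈ τ_Y (deduplicated):
  ∅ × ∅ = {} (∅)
  {ν} × {x52} = {(ν,x52)}
  {μ, ν} × {x52} = {(μ,x52), (ν,x52)}
  {ν} × {x51, x52} = {(ν,x51), (ν,x52)}
  {μ, ν, ξ} × {x52} = {(μ,x52), (ν,x52), (ξ,x52)}
  {ν} × {x50, x51, x52} = {(ν,x50), (ν,x51), (ν,x52)}
  {μ, ν} × {x51, x52} = {(μ,x51), (μ,x52), (ν,x51), (ν,x52)}
  {μ, ν} × {x50, x51, x52} = {(μ,x50), (μ,x51), (μ,x52), (ν,x50), (ν,x51), (ν,x52)}
  {μ, ν, ξ} × {x51, x52} = {(μ,x51), (μ,x52), (ν,x51), (ν,x52), (ξ,x51), (ξ,x52)}
  {μ, ν, ξ} × {x50, x51, x52} = {(μ,x50), (μ,x51), (μ,x52), (ν,x50), (ν,x51), (ν,x52), (ξ,x50), (ξ,x51), (ξ,x52)}
These 10 distinct sets form the basis B.
Close under arbitrary unions to get τ_{X×Y}; counting gives |τ_{X×Y}| = 20.


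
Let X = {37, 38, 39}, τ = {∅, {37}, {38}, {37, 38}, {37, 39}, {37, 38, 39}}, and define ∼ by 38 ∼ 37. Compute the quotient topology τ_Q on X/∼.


X/∼ = {[37=38], [39]}; |τ_Q| = 3.

Equivalence classes: [37=38], [39].
Quotient map π: X → X/∼ sends 37 ↦ [37=38], 38 ↦ [37=38], 39 ↦ [39].
For each subset V ⊆ X/∼, compute π^{-1}(V) ⊆ X and check whether π^{-1}(V) ∈ τ. V is open in τ_Q iff π^{-1}(V) ∈ τ.
  V = {}: π^{-1}(V) = ∅ ∈ τ ✓.
  V = {[37=38]}: π^{-1}(V) = {37, 38} ∈ τ ✓.
  V = {[39]}: π^{-1}(V) = {39} ∉ τ ✗.
  V = {[37=38], [39]}: π^{-1}(V) = {37, 38, 39} ∈ τ ✓.
Open sets in the quotient: τ_Q = {{}, {[37=38]}, {[37=38], [39]}} (3 elements).


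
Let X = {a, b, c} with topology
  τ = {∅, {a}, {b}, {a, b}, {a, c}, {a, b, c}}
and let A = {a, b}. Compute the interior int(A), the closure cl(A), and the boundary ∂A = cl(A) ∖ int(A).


int(A) = {a, b}, cl(A) = {a, b, c}, ∂A = {c}.

Closed sets in (X, τ) are complements of opens:
  closed(X, τ) = {∅, {b}, {c}, {a, c}, {b, c}, {a, b, c}}.
int(A) = ⋃ {U ∈ τ : U ⊆ A}. Opens contained in A: ∅, {a}, {b}, {a, b}.
Taking the union of these: int(A) = {a, b}.
cl(A) = ⋂ {C closed : A ⊆ C}. Closed sets containing A: {a, b, c}.
Intersecting these: cl(A) = {a, b, c}.
∂A = cl(A) ∖ int(A) = {a, b, c} ∖ {a, b} = {c}.


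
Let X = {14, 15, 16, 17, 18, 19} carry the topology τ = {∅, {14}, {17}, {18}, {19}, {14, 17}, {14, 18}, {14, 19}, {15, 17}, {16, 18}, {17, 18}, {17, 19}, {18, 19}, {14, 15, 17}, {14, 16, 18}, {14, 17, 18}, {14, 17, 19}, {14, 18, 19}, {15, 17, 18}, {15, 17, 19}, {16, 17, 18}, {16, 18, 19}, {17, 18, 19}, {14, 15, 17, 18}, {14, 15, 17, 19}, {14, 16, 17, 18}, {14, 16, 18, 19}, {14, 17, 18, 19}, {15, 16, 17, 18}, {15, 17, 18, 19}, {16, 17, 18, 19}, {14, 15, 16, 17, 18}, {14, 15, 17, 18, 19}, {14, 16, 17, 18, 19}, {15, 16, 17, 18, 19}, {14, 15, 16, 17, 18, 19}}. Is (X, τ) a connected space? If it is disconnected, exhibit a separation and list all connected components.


(X, τ) is disconnected; components = [{14}, {19}, {15, 17}, {16, 18}].

Find clopen sets (U ∈ τ with X ∖ U ∈ τ):
  U = ∅, X ∖ U = {14, 15, 16, 17, 18, 19} — both open, so U is clopen.
  U = {14}, X ∖ U = {15, 16, 17, 18, 19} — both open, so U is clopen.
  U = {19}, X ∖ U = {14, 15, 16, 17, 18} — both open, so U is clopen.
  U = {14, 19}, X ∖ U = {15, 16, 17, 18} — both open, so U is clopen.
  U = {15, 17}, X ∖ U = {14, 16, 18, 19} — both open, so U is clopen.
  U = {16, 18}, X ∖ U = {14, 15, 17, 19} — both open, so U is clopen.
  U = {14, 15, 17}, X ∖ U = {16, 18, 19} — both open, so U is clopen.
  U = {14, 16, 18}, X ∖ U = {15, 17, 19} — both open, so U is clopen.
  U = {15, 17, 19}, X ∖ U = {14, 16, 18} — both open, so U is clopen.
  U = {16, 18, 19}, X ∖ U = {14, 15, 17} — both open, so U is clopen.
  U = {14, 15, 17, 19}, X ∖ U = {16, 18} — both open, so U is clopen.
  U = {14, 16, 18, 19}, X ∖ U = {15, 17} — both open, so U is clopen.
  U = {15, 16, 17, 18}, X ∖ U = {14, 19} — both open, so U is clopen.
  U = {14, 15, 16, 17, 18}, X ∖ U = {19} — both open, so U is clopen.
  U = {15, 16, 17, 18, 19}, X ∖ U = {14} — both open, so U is clopen.
  U = {14, 15, 16, 17, 18, 19}, X ∖ U = ∅ — both open, so U is clopen.
Nontrivial clopen(s) exist: e.g. {14, 15, 17, 19}. So (X, τ) is disconnected.
Compute connected components by grouping points that agree on all clopens:
  component: {14}
  component: {19}
  component: {15, 17}
  component: {16, 18}


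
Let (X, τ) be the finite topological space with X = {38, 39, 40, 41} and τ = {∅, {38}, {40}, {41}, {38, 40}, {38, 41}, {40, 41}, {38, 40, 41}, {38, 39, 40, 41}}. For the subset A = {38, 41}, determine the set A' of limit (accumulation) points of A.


A' = {39}

For each x ∈ X, list the open sets U ∈ τ with x ∈ U, then check whether U ∩ (A ∖ {x}) ≠ ∅ for every such U.
  x = 38: open {38} ∋ x has {38} ∩ (A ∖ {38}) = ∅, so x is NOT a limit point.
  x = 39: opens ∋ x are {38, 39, 40, 41}; each meets A ∖ {39}, so x IS a limit point.
  x = 40: open {40} ∋ x has {40} ∩ (A ∖ {40}) = ∅, so x is NOT a limit point.
  x = 41: open {41} ∋ x has {41} ∩ (A ∖ {41}) = ∅, so x is NOT a limit point.
Collecting: A' = {39}.


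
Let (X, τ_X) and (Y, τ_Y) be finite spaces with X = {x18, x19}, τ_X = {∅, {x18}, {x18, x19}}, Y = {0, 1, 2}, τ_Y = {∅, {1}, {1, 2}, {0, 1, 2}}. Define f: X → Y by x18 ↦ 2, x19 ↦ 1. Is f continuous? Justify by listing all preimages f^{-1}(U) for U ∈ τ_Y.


f is NOT continuous.

Compute f^{-1}(U) for each U ∈ τ_Y:
  U = ∅: f^{-1}(U) = ∅ ∈ τ_X ✓.
  U = {1}: f^{-1}(U) = {x19} ∉ τ_X ✗.
  U = {1, 2}: f^{-1}(U) = {x18, x19} ∈ τ_X ✓.
  U = {0, 1, 2}: f^{-1}(U) = {x18, x19} ∈ τ_X ✓.
Found U = {1} with f^{-1}(U) = {x19} not in τ_X. Therefore f is NOT continuous.


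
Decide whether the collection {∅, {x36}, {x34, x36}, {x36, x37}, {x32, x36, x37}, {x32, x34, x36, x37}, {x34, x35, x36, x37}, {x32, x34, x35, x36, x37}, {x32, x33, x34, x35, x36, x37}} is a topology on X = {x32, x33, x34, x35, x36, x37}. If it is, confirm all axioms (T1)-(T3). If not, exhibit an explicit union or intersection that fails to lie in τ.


τ is NOT a topology on X.

Axiom (T1): ∅ ∈ τ? Yes; X ∈ τ? Yes.
Axiom (T2/T3): check pairwise unions and intersections of members of τ.
Counterexample for (T2): {x34, x36} ∪ {x36, x37} = {x34, x36, x37} ∉ τ. Therefore τ is NOT a topology.


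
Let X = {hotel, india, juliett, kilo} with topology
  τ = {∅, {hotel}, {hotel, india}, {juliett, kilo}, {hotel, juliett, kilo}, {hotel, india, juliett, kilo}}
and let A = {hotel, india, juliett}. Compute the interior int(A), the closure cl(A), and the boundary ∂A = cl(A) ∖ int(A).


int(A) = {hotel, india}, cl(A) = {hotel, india, juliett, kilo}, ∂A = {juliett, kilo}.

Closed sets in (X, τ) are complements of opens:
  closed(X, τ) = {∅, {india}, {hotel, india}, {juliett, kilo}, {india, juliett, kilo}, {hotel, india, juliett, kilo}}.
int(A) = ⋃ {U ∈ τ : U ⊆ A}. Opens contained in A: ∅, {hotel}, {hotel, india}.
Taking the union of these: int(A) = {hotel, india}.
cl(A) = ⋂ {C closed : A ⊆ C}. Closed sets containing A: {hotel, india, juliett, kilo}.
Intersecting these: cl(A) = {hotel, india, juliett, kilo}.
∂A = cl(A) ∖ int(A) = {hotel, india, juliett, kilo} ∖ {hotel, india} = {juliett, kilo}.


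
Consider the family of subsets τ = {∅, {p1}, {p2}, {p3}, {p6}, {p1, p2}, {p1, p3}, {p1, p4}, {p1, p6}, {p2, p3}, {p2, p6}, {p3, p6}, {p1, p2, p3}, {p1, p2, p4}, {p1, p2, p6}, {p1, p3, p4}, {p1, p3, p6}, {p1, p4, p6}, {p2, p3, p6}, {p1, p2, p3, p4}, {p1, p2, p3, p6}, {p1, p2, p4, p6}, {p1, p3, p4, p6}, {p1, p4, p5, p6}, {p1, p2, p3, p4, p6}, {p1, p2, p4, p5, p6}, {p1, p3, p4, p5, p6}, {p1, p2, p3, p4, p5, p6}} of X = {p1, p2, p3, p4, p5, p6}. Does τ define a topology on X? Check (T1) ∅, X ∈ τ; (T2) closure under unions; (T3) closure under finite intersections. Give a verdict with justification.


τ IS a topology on X.

Axiom (T1): ∅ ∈ τ? Yes; X ∈ τ? Yes.
Axiom (T2/T3): check pairwise unions and intersections of members of τ.
All pairwise intersections and unions checked — each lies in τ. Therefore τ satisfies (T1), (T2), (T3): it IS a topology on X.


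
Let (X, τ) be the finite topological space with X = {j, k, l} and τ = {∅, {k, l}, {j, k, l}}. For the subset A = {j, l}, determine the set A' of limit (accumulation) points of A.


A' = {j, k}

For each x ∈ X, list the open sets U ∈ τ with x ∈ U, then check whether U ∩ (A ∖ {x}) ≠ ∅ for every such U.
  x = j: opens ∋ x are {j, k, l}; each meets A ∖ {j}, so x IS a limit point.
  x = k: opens ∋ x are {k, l}, {j, k, l}; each meets A ∖ {k}, so x IS a limit point.
  x = l: open {k, l} ∋ x has {k, l} ∩ (A ∖ {l}) = ∅, so x is NOT a limit point.
Collecting: A' = {j, k}.


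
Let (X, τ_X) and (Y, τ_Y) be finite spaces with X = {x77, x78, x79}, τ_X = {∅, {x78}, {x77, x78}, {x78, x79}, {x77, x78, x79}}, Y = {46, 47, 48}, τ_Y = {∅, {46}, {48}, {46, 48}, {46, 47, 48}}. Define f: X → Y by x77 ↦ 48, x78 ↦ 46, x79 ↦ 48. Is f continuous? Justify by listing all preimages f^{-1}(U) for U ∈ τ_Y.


f is NOT continuous.

Compute f^{-1}(U) for each U ∈ τ_Y:
  U = ∅: f^{-1}(U) = ∅ ∈ τ_X ✓.
  U = {46}: f^{-1}(U) = {x78} ∈ τ_X ✓.
  U = {48}: f^{-1}(U) = {x77, x79} ∉ τ_X ✗.
  U = {46, 48}: f^{-1}(U) = {x77, x78, x79} ∈ τ_X ✓.
  U = {46, 47, 48}: f^{-1}(U) = {x77, x78, x79} ∈ τ_X ✓.
Found U = {48} with f^{-1}(U) = {x77, x79} not in τ_X. Therefore f is NOT continuous.


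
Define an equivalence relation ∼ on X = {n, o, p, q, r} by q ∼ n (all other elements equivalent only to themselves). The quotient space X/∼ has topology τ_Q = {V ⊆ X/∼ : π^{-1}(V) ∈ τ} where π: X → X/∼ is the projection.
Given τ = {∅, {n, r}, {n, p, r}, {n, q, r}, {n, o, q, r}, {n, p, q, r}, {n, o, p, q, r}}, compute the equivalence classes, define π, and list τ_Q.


X/∼ = {[n=q], [o], [p], [r]}; |τ_Q| = 5.

Equivalence classes: [n=q], [o], [p], [r].
Quotient map π: X → X/∼ sends n ↦ [n=q], o ↦ [o], p ↦ [p], q ↦ [n=q], r ↦ [r].
For each subset V ⊆ X/∼, compute π^{-1}(V) ⊆ X and check whether π^{-1}(V) ∈ τ. V is open in τ_Q iff π^{-1}(V) ∈ τ.
  V = {}: π^{-1}(V) = ∅ ∈ τ ✓.
  V = {[n=q]}: π^{-1}(V) = {n, q} ∉ τ ✗.
  V = {[o]}: π^{-1}(V) = {o} ∉ τ ✗.
  V = {[n=q], [o]}: π^{-1}(V) = {n, o, q} ∉ τ ✗.
  V = {[p]}: π^{-1}(V) = {p} ∉ τ ✗.
  V = {[n=q], [p]}: π^{-1}(V) = {n, p, q} ∉ τ ✗.
  V = {[o], [p]}: π^{-1}(V) = {o, p} ∉ τ ✗.
  V = {[n=q], [o], [p]}: π^{-1}(V) = {n, o, p, q} ∉ τ ✗.
  V = {[r]}: π^{-1}(V) = {r} ∉ τ ✗.
  V = {[n=q], [r]}: π^{-1}(V) = {n, q, r} ∈ τ ✓.
  V = {[o], [r]}: π^{-1}(V) = {o, r} ∉ τ ✗.
  V = {[n=q], [o], [r]}: π^{-1}(V) = {n, o, q, r} ∈ τ ✓.
  V = {[p], [r]}: π^{-1}(V) = {p, r} ∉ τ ✗.
  V = {[n=q], [p], [r]}: π^{-1}(V) = {n, p, q, r} ∈ τ ✓.
  V = {[o], [p], [r]}: π^{-1}(V) = {o, p, r} ∉ τ ✗.
  V = {[n=q], [o], [p], [r]}: π^{-1}(V) = {n, o, p, q, r} ∈ τ ✓.
Open sets in the quotient: τ_Q = {{}, {[n=q], [r]}, {[n=q], [o], [r]}, {[n=q], [p], [r]}, {[n=q], [o], [p], [r]}} (5 elements).


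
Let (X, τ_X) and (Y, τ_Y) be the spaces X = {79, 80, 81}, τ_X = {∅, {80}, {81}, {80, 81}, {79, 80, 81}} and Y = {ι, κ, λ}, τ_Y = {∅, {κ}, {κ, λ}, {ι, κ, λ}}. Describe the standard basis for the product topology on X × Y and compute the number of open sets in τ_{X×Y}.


Basis B = {∅ × ∅, {80} × {κ}, {81} × {κ}, {80} × {κ, λ}, {80, 81} × {κ}, {81} × {κ, λ}, {79, 80, 81} × {κ}, {80} × {ι, κ, λ}, {81} × {ι, κ, λ}, {80, 81} × {κ, λ}, {79, 80, 81} × {κ, λ}, {80, 81} × {ι, κ, λ}, {79, 80, 81} × {ι, κ, λ}}; |τ_{X×Y}| = 30.

Enumerate products U × V with U ∈ τ_X, V ∈ τ_Y (deduplicated):
  ∅ × ∅ = {} (∅)
  {80} × {κ} = {(80,κ)}
  {81} × {κ} = {(81,κ)}
  {80} × {κ, λ} = {(80,κ), (80,λ)}
  {80, 81} × {κ} = {(80,κ), (81,κ)}
  {81} × {κ, λ} = {(81,κ), (81,λ)}
  {79, 80, 81} × {κ} = {(79,κ), (80,κ), (81,κ)}
  {80} × {ι, κ, λ} = {(80,ι), (80,κ), (80,λ)}
  {81} × {ι, κ, λ} = {(81,ι), (81,κ), (81,λ)}
  {80, 81} × {κ, λ} = {(80,κ), (80,λ), (81,κ), (81,λ)}
  {79, 80, 81} × {κ, λ} = {(79,κ), (79,λ), (80,κ), (80,λ), (81,κ), (81,λ)}
  {80, 81} × {ι, κ, λ} = {(80,ι), (80,κ), (80,λ), (81,ι), (81,κ), (81,λ)}
  {79, 80, 81} × {ι, κ, λ} = {(79,ι), (79,κ), (79,λ), (80,ι), (80,κ), (80,λ), (81,ι), (81,κ), (81,λ)}
These 13 distinct sets form the basis B.
Close under arbitrary unions to get τ_{X×Y}; counting gives |τ_{X×Y}| = 30.


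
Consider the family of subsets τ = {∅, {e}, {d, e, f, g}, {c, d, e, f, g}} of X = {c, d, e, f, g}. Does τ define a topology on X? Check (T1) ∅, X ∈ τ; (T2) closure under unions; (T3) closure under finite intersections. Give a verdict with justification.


τ IS a topology on X.

Axiom (T1): ∅ ∈ τ? Yes; X ∈ τ? Yes.
Axiom (T2/T3): check pairwise unions and intersections of members of τ.
All pairwise intersections and unions checked — each lies in τ. Therefore τ satisfies (T1), (T2), (T3): it IS a topology on X.


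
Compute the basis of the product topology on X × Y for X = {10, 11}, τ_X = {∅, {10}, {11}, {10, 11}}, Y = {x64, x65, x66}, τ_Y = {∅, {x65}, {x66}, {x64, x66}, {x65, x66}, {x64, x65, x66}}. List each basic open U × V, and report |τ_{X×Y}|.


Basis B = {∅ × ∅, {10} × {x65}, {10} × {x66}, {11} × {x65}, {11} × {x66}, {10} × {x64, x66}, {10} × {x65, x66}, {10, 11} × {x65}, {10, 11} × {x66}, {11} × {x64, x66}, {11} × {x65, x66}, {10} × {x64, x65, x66}, {11} × {x64, x65, x66}, {10, 11} × {x64, x66}, {10, 11} × {x65, x66}, {10, 11} × {x64, x65, x66}}; |τ_{X×Y}| = 36.

Enumerate products U × V with U ∈ τ_X, V ∈ τ_Y (deduplicated):
  ∅ × ∅ = {} (∅)
  {10} × {x65} = {(10,x65)}
  {10} × {x66} = {(10,x66)}
  {11} × {x65} = {(11,x65)}
  {11} × {x66} = {(11,x66)}
  {10} × {x64, x66} = {(10,x64), (10,x66)}
  {10} × {x65, x66} = {(10,x65), (10,x66)}
  {10, 11} × {x65} = {(10,x65), (11,x65)}
  {10, 11} × {x66} = {(10,x66), (11,x66)}
  {11} × {x64, x66} = {(11,x64), (11,x66)}
  {11} × {x65, x66} = {(11,x65), (11,x66)}
  {10} × {x64, x65, x66} = {(10,x64), (10,x65), (10,x66)}
  {11} × {x64, x65, x66} = {(11,x64), (11,x65), (11,x66)}
  {10, 11} × {x64, x66} = {(10,x64), (10,x66), (11,x64), (11,x66)}
  {10, 11} × {x65, x66} = {(10,x65), (10,x66), (11,x65), (11,x66)}
  {10, 11} × {x64, x65, x66} = {(10,x64), (10,x65), (10,x66), (11,x64), (11,x65), (11,x66)}
These 16 distinct sets form the basis B.
Close under arbitrary unions to get τ_{X×Y}; counting gives |τ_{X×Y}| = 36.


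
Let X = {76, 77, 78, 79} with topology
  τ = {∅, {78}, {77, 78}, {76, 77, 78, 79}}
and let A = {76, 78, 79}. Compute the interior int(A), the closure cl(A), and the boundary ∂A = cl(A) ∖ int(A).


int(A) = {78}, cl(A) = {76, 77, 78, 79}, ∂A = {76, 77, 79}.

Closed sets in (X, τ) are complements of opens:
  closed(X, τ) = {∅, {76, 79}, {76, 77, 79}, {76, 77, 78, 79}}.
int(A) = ⋃ {U ∈ τ : U ⊆ A}. Opens contained in A: ∅, {78}.
Taking the union of these: int(A) = {78}.
cl(A) = ⋂ {C closed : A ⊆ C}. Closed sets containing A: {76, 77, 78, 79}.
Intersecting these: cl(A) = {76, 77, 78, 79}.
∂A = cl(A) ∖ int(A) = {76, 77, 78, 79} ∖ {78} = {76, 77, 79}.


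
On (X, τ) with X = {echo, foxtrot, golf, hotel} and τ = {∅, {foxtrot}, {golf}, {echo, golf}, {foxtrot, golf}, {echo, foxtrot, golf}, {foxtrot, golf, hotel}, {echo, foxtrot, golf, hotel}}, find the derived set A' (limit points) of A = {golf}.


A' = {echo, hotel}

For each x ∈ X, list the open sets U ∈ τ with x ∈ U, then check whether U ∩ (A ∖ {x}) ≠ ∅ for every such U.
  x = echo: opens ∋ x are {echo, golf}, {echo, foxtrot, golf}, {echo, foxtrot, golf, hotel}; each meets A ∖ {echo}, so x IS a limit point.
  x = foxtrot: open {foxtrot} ∋ x has {foxtrot} ∩ (A ∖ {foxtrot}) = ∅, so x is NOT a limit point.
  x = golf: open {golf} ∋ x has {golf} ∩ (A ∖ {golf}) = ∅, so x is NOT a limit point.
  x = hotel: opens ∋ x are {foxtrot, golf, hotel}, {echo, foxtrot, golf, hotel}; each meets A ∖ {hotel}, so x IS a limit point.
Collecting: A' = {echo, hotel}.


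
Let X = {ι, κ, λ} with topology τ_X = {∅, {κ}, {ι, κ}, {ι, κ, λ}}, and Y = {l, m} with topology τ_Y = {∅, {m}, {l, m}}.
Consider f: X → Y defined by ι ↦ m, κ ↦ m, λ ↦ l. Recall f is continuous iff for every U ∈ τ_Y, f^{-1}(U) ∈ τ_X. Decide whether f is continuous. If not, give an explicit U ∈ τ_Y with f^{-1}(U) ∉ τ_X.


f IS continuous.

Compute f^{-1}(U) for each U ∈ τ_Y:
  U = ∅: f^{-1}(U) = ∅ ∈ τ_X ✓.
  U = {m}: f^{-1}(U) = {ι, κ} ∈ τ_X ✓.
  U = {l, m}: f^{-1}(U) = {ι, κ, λ} ∈ τ_X ✓.
Every preimage lies in τ_X, so f IS continuous.


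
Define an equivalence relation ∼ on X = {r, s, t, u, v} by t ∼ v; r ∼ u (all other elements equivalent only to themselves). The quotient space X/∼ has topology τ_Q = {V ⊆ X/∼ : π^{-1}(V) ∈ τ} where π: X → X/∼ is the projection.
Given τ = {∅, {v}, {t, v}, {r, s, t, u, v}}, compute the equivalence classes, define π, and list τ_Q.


X/∼ = {[r=u], [s], [t=v]}; |τ_Q| = 3.

Equivalence classes: [r=u], [s], [t=v].
Quotient map π: X → X/∼ sends r ↦ [r=u], s ↦ [s], t ↦ [t=v], u ↦ [r=u], v ↦ [t=v].
For each subset V ⊆ X/∼, compute π^{-1}(V) ⊆ X and check whether π^{-1}(V) ∈ τ. V is open in τ_Q iff π^{-1}(V) ∈ τ.
  V = {}: π^{-1}(V) = ∅ ∈ τ ✓.
  V = {[r=u]}: π^{-1}(V) = {r, u} ∉ τ ✗.
  V = {[s]}: π^{-1}(V) = {s} ∉ τ ✗.
  V = {[r=u], [s]}: π^{-1}(V) = {r, s, u} ∉ τ ✗.
  V = {[t=v]}: π^{-1}(V) = {t, v} ∈ τ ✓.
  V = {[r=u], [t=v]}: π^{-1}(V) = {r, t, u, v} ∉ τ ✗.
  V = {[s], [t=v]}: π^{-1}(V) = {s, t, v} ∉ τ ✗.
  V = {[r=u], [s], [t=v]}: π^{-1}(V) = {r, s, t, u, v} ∈ τ ✓.
Open sets in the quotient: τ_Q = {{}, {[t=v]}, {[r=u], [s], [t=v]}} (3 elements).


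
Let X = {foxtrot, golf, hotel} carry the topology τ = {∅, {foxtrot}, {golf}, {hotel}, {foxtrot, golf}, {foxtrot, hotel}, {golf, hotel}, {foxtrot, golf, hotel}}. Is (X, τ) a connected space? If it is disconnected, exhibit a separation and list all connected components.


(X, τ) is disconnected; components = [{foxtrot}, {golf}, {hotel}].

Find clopen sets (U ∈ τ with X ∖ U ∈ τ):
  U = ∅, X ∖ U = {foxtrot, golf, hotel} — both open, so U is clopen.
  U = {foxtrot}, X ∖ U = {golf, hotel} — both open, so U is clopen.
  U = {golf}, X ∖ U = {foxtrot, hotel} — both open, so U is clopen.
  U = {hotel}, X ∖ U = {foxtrot, golf} — both open, so U is clopen.
  U = {foxtrot, golf}, X ∖ U = {hotel} — both open, so U is clopen.
  U = {foxtrot, hotel}, X ∖ U = {golf} — both open, so U is clopen.
  U = {golf, hotel}, X ∖ U = {foxtrot} — both open, so U is clopen.
  U = {foxtrot, golf, hotel}, X ∖ U = ∅ — both open, so U is clopen.
Nontrivial clopen(s) exist: e.g. {golf}. So (X, τ) is disconnected.
Compute connected components by grouping points that agree on all clopens:
  component: {foxtrot}
  component: {golf}
  component: {hotel}


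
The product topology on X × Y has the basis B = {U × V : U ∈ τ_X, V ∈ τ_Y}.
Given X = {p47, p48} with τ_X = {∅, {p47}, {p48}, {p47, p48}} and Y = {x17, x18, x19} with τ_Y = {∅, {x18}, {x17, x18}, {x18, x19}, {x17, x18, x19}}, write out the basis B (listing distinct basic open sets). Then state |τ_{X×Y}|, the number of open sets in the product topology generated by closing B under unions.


Basis B = {∅ × ∅, {p47} × {x18}, {p48} × {x18}, {p47} × {x17, x18}, {p47} × {x18, x19}, {p47, p48} × {x18}, {p48} × {x17, x18}, {p48} × {x18, x19}, {p47} × {x17, x18, x19}, {p48} × {x17, x18, x19}, {p47, p48} × {x17, x18}, {p47, p48} × {x18, x19}, {p47, p48} × {x17, x18, x19}}; |τ_{X×Y}| = 25.

Enumerate products U × V with U ∈ τ_X, V ∈ τ_Y (deduplicated):
  ∅ × ∅ = {} (∅)
  {p47} × {x18} = {(p47,x18)}
  {p48} × {x18} = {(p48,x18)}
  {p47} × {x17, x18} = {(p47,x17), (p47,x18)}
  {p47} × {x18, x19} = {(p47,x18), (p47,x19)}
  {p47, p48} × {x18} = {(p47,x18), (p48,x18)}
  {p48} × {x17, x18} = {(p48,x17), (p48,x18)}
  {p48} × {x18, x19} = {(p48,x18), (p48,x19)}
  {p47} × {x17, x18, x19} = {(p47,x17), (p47,x18), (p47,x19)}
  {p48} × {x17, x18, x19} = {(p48,x17), (p48,x18), (p48,x19)}
  {p47, p48} × {x17, x18} = {(p47,x17), (p47,x18), (p48,x17), (p48,x18)}
  {p47, p48} × {x18, x19} = {(p47,x18), (p47,x19), (p48,x18), (p48,x19)}
  {p47, p48} × {x17, x18, x19} = {(p47,x17), (p47,x18), (p47,x19), (p48,x17), (p48,x18), (p48,x19)}
These 13 distinct sets form the basis B.
Close under arbitrary unions to get τ_{X×Y}; counting gives |τ_{X×Y}| = 25.


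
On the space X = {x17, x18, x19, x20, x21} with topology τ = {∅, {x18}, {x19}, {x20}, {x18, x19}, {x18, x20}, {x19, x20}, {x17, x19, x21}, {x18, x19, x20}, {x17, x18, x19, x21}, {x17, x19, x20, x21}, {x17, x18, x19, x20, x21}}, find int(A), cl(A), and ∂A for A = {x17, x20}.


int(A) = {x20}, cl(A) = {x17, x20, x21}, ∂A = {x17, x21}.

Closed sets in (X, τ) are complements of opens:
  closed(X, τ) = {∅, {x18}, {x20}, {x17, x21}, {x18, x20}, {x17, x18, x21}, {x17, x19, x21}, {x17, x20, x21}, {x17, x18, x19, x21}, {x17, x18, x20, x21}, {x17, x19, x20, x21}, {x17, x18, x19, x20, x21}}.
int(A) = ⋃ {U ∈ τ : U ⊆ A}. Opens contained in A: ∅, {x20}.
Taking the union of these: int(A) = {x20}.
cl(A) = ⋂ {C closed : A ⊆ C}. Closed sets containing A: {x17, x20, x21}, {x17, x18, x20, x21}, {x17, x19, x20, x21}, {x17, x18, x19, x20, x21}.
Intersecting these: cl(A) = {x17, x20, x21}.
∂A = cl(A) ∖ int(A) = {x17, x20, x21} ∖ {x20} = {x17, x21}.


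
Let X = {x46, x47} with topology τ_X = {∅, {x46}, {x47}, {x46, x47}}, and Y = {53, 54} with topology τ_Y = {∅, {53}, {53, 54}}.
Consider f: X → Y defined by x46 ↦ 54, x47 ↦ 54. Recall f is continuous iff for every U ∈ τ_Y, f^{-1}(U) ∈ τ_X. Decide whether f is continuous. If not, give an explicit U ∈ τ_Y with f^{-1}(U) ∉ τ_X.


f IS continuous.

Compute f^{-1}(U) for each U ∈ τ_Y:
  U = ∅: f^{-1}(U) = ∅ ∈ τ_X ✓.
  U = {53}: f^{-1}(U) = ∅ ∈ τ_X ✓.
  U = {53, 54}: f^{-1}(U) = {x46, x47} ∈ τ_X ✓.
Every preimage lies in τ_X, so f IS continuous.


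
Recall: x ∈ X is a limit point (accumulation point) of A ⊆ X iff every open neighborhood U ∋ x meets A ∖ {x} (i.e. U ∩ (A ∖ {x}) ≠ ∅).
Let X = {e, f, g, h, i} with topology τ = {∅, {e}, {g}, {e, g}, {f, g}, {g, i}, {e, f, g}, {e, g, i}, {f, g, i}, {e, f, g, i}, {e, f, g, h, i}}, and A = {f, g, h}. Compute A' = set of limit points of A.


A' = {f, h, i}

For each x ∈ X, list the open sets U ∈ τ with x ∈ U, then check whether U ∩ (A ∖ {x}) ≠ ∅ for every such U.
  x = e: open {e} ∋ x has {e} ∩ (A ∖ {e}) = ∅, so x is NOT a limit point.
  x = f: opens ∋ x are {f, g}, {e, f, g}, {f, g, i}, {e, f, g, i}, {e, f, g, h, i}; each meets A ∖ {f}, so x IS a limit point.
  x = g: open {g} ∋ x has {g} ∩ (A ∖ {g}) = ∅, so x is NOT a limit point.
  x = h: opens ∋ x are {e, f, g, h, i}; each meets A ∖ {h}, so x IS a limit point.
  x = i: opens ∋ x are {g, i}, {e, g, i}, {f, g, i}, {e, f, g, i}, {e, f, g, h, i}; each meets A ∖ {i}, so x IS a limit point.
Collecting: A' = {f, h, i}.


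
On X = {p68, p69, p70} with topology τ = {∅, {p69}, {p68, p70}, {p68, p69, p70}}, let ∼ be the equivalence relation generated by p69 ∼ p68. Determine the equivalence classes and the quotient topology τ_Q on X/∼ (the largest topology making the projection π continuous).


X/∼ = {[p68=p69], [p70]}; |τ_Q| = 2.

Equivalence classes: [p68=p69], [p70].
Quotient map π: X → X/∼ sends p68 ↦ [p68=p69], p69 ↦ [p68=p69], p70 ↦ [p70].
For each subset V ⊆ X/∼, compute π^{-1}(V) ⊆ X and check whether π^{-1}(V) ∈ τ. V is open in τ_Q iff π^{-1}(V) ∈ τ.
  V = {}: π^{-1}(V) = ∅ ∈ τ ✓.
  V = {[p68=p69]}: π^{-1}(V) = {p68, p69} ∉ τ ✗.
  V = {[p70]}: π^{-1}(V) = {p70} ∉ τ ✗.
  V = {[p68=p69], [p70]}: π^{-1}(V) = {p68, p69, p70} ∈ τ ✓.
Open sets in the quotient: τ_Q = {{}, {[p68=p69], [p70]}} (2 elements).


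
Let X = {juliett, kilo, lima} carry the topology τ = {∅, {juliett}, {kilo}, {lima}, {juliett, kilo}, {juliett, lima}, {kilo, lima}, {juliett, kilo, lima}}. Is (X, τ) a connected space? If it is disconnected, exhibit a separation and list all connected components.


(X, τ) is disconnected; components = [{juliett}, {kilo}, {lima}].

Find clopen sets (U ∈ τ with X ∖ U ∈ τ):
  U = ∅, X ∖ U = {juliett, kilo, lima} — both open, so U is clopen.
  U = {juliett}, X ∖ U = {kilo, lima} — both open, so U is clopen.
  U = {kilo}, X ∖ U = {juliett, lima} — both open, so U is clopen.
  U = {lima}, X ∖ U = {juliett, kilo} — both open, so U is clopen.
  U = {juliett, kilo}, X ∖ U = {lima} — both open, so U is clopen.
  U = {juliett, lima}, X ∖ U = {kilo} — both open, so U is clopen.
  U = {kilo, lima}, X ∖ U = {juliett} — both open, so U is clopen.
  U = {juliett, kilo, lima}, X ∖ U = ∅ — both open, so U is clopen.
Nontrivial clopen(s) exist: e.g. {juliett, lima}. So (X, τ) is disconnected.
Compute connected components by grouping points that agree on all clopens:
  component: {juliett}
  component: {kilo}
  component: {lima}


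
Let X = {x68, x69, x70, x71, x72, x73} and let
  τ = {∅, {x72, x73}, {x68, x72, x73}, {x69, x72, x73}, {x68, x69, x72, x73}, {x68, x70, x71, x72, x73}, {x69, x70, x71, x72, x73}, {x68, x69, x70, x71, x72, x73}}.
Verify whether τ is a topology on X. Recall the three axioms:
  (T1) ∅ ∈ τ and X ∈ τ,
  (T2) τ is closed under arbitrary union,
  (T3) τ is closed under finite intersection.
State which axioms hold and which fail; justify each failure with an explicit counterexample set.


τ is NOT a topology on X.

Axiom (T1): ∅ ∈ τ? Yes; X ∈ τ? Yes.
Axiom (T2/T3): check pairwise unions and intersections of members of τ.
Counterexample for (T3): {x68, x70, x71, x72, x73} ∩ {x69, x70, x71, x72, x73} = {x70, x71, x72, x73} ∉ τ. Therefore τ is NOT a topology.


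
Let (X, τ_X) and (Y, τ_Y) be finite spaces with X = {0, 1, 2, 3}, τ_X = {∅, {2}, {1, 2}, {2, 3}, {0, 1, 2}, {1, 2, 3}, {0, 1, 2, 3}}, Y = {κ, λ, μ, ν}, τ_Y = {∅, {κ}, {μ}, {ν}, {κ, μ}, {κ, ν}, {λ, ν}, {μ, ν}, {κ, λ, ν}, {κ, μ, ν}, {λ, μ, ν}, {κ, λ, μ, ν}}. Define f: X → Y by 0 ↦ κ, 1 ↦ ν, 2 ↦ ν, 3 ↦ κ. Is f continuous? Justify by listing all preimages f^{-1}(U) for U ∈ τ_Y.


f is NOT continuous.

Compute f^{-1}(U) for each U ∈ τ_Y:
  U = ∅: f^{-1}(U) = ∅ ∈ τ_X ✓.
  U = {κ}: f^{-1}(U) = {0, 3} ∉ τ_X ✗.
  U = {μ}: f^{-1}(U) = ∅ ∈ τ_X ✓.
  U = {ν}: f^{-1}(U) = {1, 2} ∈ τ_X ✓.
  U = {κ, μ}: f^{-1}(U) = {0, 3} ∉ τ_X ✗.
  U = {κ, ν}: f^{-1}(U) = {0, 1, 2, 3} ∈ τ_X ✓.
  U = {λ, ν}: f^{-1}(U) = {1, 2} ∈ τ_X ✓.
  U = {μ, ν}: f^{-1}(U) = {1, 2} ∈ τ_X ✓.
  U = {κ, λ, ν}: f^{-1}(U) = {0, 1, 2, 3} ∈ τ_X ✓.
  U = {κ, μ, ν}: f^{-1}(U) = {0, 1, 2, 3} ∈ τ_X ✓.
  U = {λ, μ, ν}: f^{-1}(U) = {1, 2} ∈ τ_X ✓.
  U = {κ, λ, μ, ν}: f^{-1}(U) = {0, 1, 2, 3} ∈ τ_X ✓.
Found U = {κ} with f^{-1}(U) = {0, 3} not in τ_X. Therefore f is NOT continuous.


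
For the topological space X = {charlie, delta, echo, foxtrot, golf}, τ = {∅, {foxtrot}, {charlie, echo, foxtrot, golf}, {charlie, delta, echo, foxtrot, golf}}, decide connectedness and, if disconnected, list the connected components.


(X, τ) is connected.

Find clopen sets (U ∈ τ with X ∖ U ∈ τ):
  U = ∅, X ∖ U = {charlie, delta, echo, foxtrot, golf} — both open, so U is clopen.
  U = {charlie, delta, echo, foxtrot, golf}, X ∖ U = ∅ — both open, so U is clopen.
Only trivial clopens (∅ and X) exist, so (X, τ) is connected.
Compute connected components by grouping points that agree on all clopens:
  component: {charlie, delta, echo, foxtrot, golf}


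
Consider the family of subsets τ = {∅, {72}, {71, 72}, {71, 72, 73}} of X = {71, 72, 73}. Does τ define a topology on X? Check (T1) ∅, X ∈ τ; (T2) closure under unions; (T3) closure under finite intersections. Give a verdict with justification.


τ IS a topology on X.

Axiom (T1): ∅ ∈ τ? Yes; X ∈ τ? Yes.
Axiom (T2/T3): check pairwise unions and intersections of members of τ.
All pairwise intersections and unions checked — each lies in τ. Therefore τ satisfies (T1), (T2), (T3): it IS a topology on X.


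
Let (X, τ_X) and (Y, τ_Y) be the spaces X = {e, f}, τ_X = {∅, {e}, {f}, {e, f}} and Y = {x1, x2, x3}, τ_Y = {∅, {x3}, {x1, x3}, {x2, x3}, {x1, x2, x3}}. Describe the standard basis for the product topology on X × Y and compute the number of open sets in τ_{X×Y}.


Basis B = {∅ × ∅, {e} × {x3}, {f} × {x3}, {e} × {x1, x3}, {e} × {x2, x3}, {e, f} × {x3}, {f} × {x1, x3}, {f} × {x2, x3}, {e} × {x1, x2, x3}, {f} × {x1, x2, x3}, {e, f} × {x1, x3}, {e, f} × {x2, x3}, {e, f} × {x1, x2, x3}}; |τ_{X×Y}| = 25.

Enumerate products U × V with U ∈ τ_X, V ∈ τ_Y (deduplicated):
  ∅ × ∅ = {} (∅)
  {e} × {x3} = {(e,x3)}
  {f} × {x3} = {(f,x3)}
  {e} × {x1, x3} = {(e,x1), (e,x3)}
  {e} × {x2, x3} = {(e,x2), (e,x3)}
  {e, f} × {x3} = {(e,x3), (f,x3)}
  {f} × {x1, x3} = {(f,x1), (f,x3)}
  {f} × {x2, x3} = {(f,x2), (f,x3)}
  {e} × {x1, x2, x3} = {(e,x1), (e,x2), (e,x3)}
  {f} × {x1, x2, x3} = {(f,x1), (f,x2), (f,x3)}
  {e, f} × {x1, x3} = {(e,x1), (e,x3), (f,x1), (f,x3)}
  {e, f} × {x2, x3} = {(e,x2), (e,x3), (f,x2), (f,x3)}
  {e, f} × {x1, x2, x3} = {(e,x1), (e,x2), (e,x3), (f,x1), (f,x2), (f,x3)}
These 13 distinct sets form the basis B.
Close under arbitrary unions to get τ_{X×Y}; counting gives |τ_{X×Y}| = 25.


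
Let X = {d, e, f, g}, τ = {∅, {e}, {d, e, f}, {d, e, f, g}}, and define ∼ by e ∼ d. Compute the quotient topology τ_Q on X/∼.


X/∼ = {[d=e], [f], [g]}; |τ_Q| = 3.

Equivalence classes: [d=e], [f], [g].
Quotient map π: X → X/∼ sends d ↦ [d=e], e ↦ [d=e], f ↦ [f], g ↦ [g].
For each subset V ⊆ X/∼, compute π^{-1}(V) ⊆ X and check whether π^{-1}(V) ∈ τ. V is open in τ_Q iff π^{-1}(V) ∈ τ.
  V = {}: π^{-1}(V) = ∅ ∈ τ ✓.
  V = {[d=e]}: π^{-1}(V) = {d, e} ∉ τ ✗.
  V = {[f]}: π^{-1}(V) = {f} ∉ τ ✗.
  V = {[d=e], [f]}: π^{-1}(V) = {d, e, f} ∈ τ ✓.
  V = {[g]}: π^{-1}(V) = {g} ∉ τ ✗.
  V = {[d=e], [g]}: π^{-1}(V) = {d, e, g} ∉ τ ✗.
  V = {[f], [g]}: π^{-1}(V) = {f, g} ∉ τ ✗.
  V = {[d=e], [f], [g]}: π^{-1}(V) = {d, e, f, g} ∈ τ ✓.
Open sets in the quotient: τ_Q = {{}, {[d=e], [f]}, {[d=e], [f], [g]}} (3 elements).


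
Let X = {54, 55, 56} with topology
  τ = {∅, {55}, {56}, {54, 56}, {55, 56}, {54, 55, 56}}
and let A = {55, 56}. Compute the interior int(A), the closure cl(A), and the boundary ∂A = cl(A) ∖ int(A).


int(A) = {55, 56}, cl(A) = {54, 55, 56}, ∂A = {54}.

Closed sets in (X, τ) are complements of opens:
  closed(X, τ) = {∅, {54}, {55}, {54, 55}, {54, 56}, {54, 55, 56}}.
int(A) = ⋃ {U ∈ τ : U ⊆ A}. Opens contained in A: ∅, {55}, {56}, {55, 56}.
Taking the union of these: int(A) = {55, 56}.
cl(A) = ⋂ {C closed : A ⊆ C}. Closed sets containing A: {54, 55, 56}.
Intersecting these: cl(A) = {54, 55, 56}.
∂A = cl(A) ∖ int(A) = {54, 55, 56} ∖ {55, 56} = {54}.


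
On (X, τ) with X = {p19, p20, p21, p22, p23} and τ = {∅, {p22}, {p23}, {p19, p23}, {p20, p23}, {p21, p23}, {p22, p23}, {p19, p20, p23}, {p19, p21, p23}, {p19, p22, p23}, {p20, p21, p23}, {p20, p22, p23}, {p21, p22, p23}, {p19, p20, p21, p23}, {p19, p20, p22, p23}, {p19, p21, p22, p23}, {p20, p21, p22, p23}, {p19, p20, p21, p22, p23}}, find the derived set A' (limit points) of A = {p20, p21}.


A' = ∅

For each x ∈ X, list the open sets U ∈ τ with x ∈ U, then check whether U ∩ (A ∖ {x}) ≠ ∅ for every such U.
  x = p19: open {p19, p23} ∋ x has {p19, p23} ∩ (A ∖ {p19}) = ∅, so x is NOT a limit point.
  x = p20: open {p20, p23} ∋ x has {p20, p23} ∩ (A ∖ {p20}) = ∅, so x is NOT a limit point.
  x = p21: open {p21, p23} ∋ x has {p21, p23} ∩ (A ∖ {p21}) = ∅, so x is NOT a limit point.
  x = p22: open {p22} ∋ x has {p22} ∩ (A ∖ {p22}) = ∅, so x is NOT a limit point.
  x = p23: open {p23} ∋ x has {p23} ∩ (A ∖ {p23}) = ∅, so x is NOT a limit point.
Collecting: A' = ∅.


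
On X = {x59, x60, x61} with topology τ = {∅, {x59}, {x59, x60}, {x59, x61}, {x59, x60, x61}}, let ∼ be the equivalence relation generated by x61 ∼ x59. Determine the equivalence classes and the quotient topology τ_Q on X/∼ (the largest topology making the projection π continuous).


X/∼ = {[x59=x61], [x60]}; |τ_Q| = 3.

Equivalence classes: [x59=x61], [x60].
Quotient map π: X → X/∼ sends x59 ↦ [x59=x61], x60 ↦ [x60], x61 ↦ [x59=x61].
For each subset V ⊆ X/∼, compute π^{-1}(V) ⊆ X and check whether π^{-1}(V) ∈ τ. V is open in τ_Q iff π^{-1}(V) ∈ τ.
  V = {}: π^{-1}(V) = ∅ ∈ τ ✓.
  V = {[x59=x61]}: π^{-1}(V) = {x59, x61} ∈ τ ✓.
  V = {[x60]}: π^{-1}(V) = {x60} ∉ τ ✗.
  V = {[x59=x61], [x60]}: π^{-1}(V) = {x59, x60, x61} ∈ τ ✓.
Open sets in the quotient: τ_Q = {{}, {[x59=x61]}, {[x59=x61], [x60]}} (3 elements).


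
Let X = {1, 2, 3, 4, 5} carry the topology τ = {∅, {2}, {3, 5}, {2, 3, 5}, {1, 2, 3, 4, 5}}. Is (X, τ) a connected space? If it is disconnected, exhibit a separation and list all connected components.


(X, τ) is connected.

Find clopen sets (U ∈ τ with X ∖ U ∈ τ):
  U = ∅, X ∖ U = {1, 2, 3, 4, 5} — both open, so U is clopen.
  U = {1, 2, 3, 4, 5}, X ∖ U = ∅ — both open, so U is clopen.
Only trivial clopens (∅ and X) exist, so (X, τ) is connected.
Compute connected components by grouping points that agree on all clopens:
  component: {1, 2, 3, 4, 5}


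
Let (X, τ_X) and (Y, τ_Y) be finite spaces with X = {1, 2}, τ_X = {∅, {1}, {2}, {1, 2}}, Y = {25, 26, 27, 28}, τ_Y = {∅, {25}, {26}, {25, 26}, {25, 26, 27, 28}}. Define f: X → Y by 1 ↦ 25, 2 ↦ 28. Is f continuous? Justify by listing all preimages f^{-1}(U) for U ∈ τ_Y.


f IS continuous.

Compute f^{-1}(U) for each U ∈ τ_Y:
  U = ∅: f^{-1}(U) = ∅ ∈ τ_X ✓.
  U = {25}: f^{-1}(U) = {1} ∈ τ_X ✓.
  U = {26}: f^{-1}(U) = ∅ ∈ τ_X ✓.
  U = {25, 26}: f^{-1}(U) = {1} ∈ τ_X ✓.
  U = {25, 26, 27, 28}: f^{-1}(U) = {1, 2} ∈ τ_X ✓.
Every preimage lies in τ_X, so f IS continuous.


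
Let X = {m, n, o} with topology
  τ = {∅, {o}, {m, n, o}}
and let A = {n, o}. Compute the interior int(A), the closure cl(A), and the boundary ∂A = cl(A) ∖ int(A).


int(A) = {o}, cl(A) = {m, n, o}, ∂A = {m, n}.

Closed sets in (X, τ) are complements of opens:
  closed(X, τ) = {∅, {m, n}, {m, n, o}}.
int(A) = ⋃ {U ∈ τ : U ⊆ A}. Opens contained in A: ∅, {o}.
Taking the union of these: int(A) = {o}.
cl(A) = ⋂ {C closed : A ⊆ C}. Closed sets containing A: {m, n, o}.
Intersecting these: cl(A) = {m, n, o}.
∂A = cl(A) ∖ int(A) = {m, n, o} ∖ {o} = {m, n}.


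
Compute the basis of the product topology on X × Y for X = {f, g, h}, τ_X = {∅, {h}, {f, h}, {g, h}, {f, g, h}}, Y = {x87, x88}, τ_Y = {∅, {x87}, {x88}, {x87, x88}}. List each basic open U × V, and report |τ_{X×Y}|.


Basis B = {∅ × ∅, {h} × {x87}, {h} × {x88}, {f, h} × {x87}, {f, h} × {x88}, {g, h} × {x87}, {g, h} × {x88}, {h} × {x87, x88}, {f, g, h} × {x87}, {f, g, h} × {x88}, {f, h} × {x87, x88}, {g, h} × {x87, x88}, {f, g, h} × {x87, x88}}; |τ_{X×Y}| = 25.

Enumerate products U × V with U ∈ τ_X, V ∈ τ_Y (deduplicated):
  ∅ × ∅ = {} (∅)
  {h} × {x87} = {(h,x87)}
  {h} × {x88} = {(h,x88)}
  {f, h} × {x87} = {(f,x87), (h,x87)}
  {f, h} × {x88} = {(f,x88), (h,x88)}
  {g, h} × {x87} = {(g,x87), (h,x87)}
  {g, h} × {x88} = {(g,x88), (h,x88)}
  {h} × {x87, x88} = {(h,x87), (h,x88)}
  {f, g, h} × {x87} = {(f,x87), (g,x87), (h,x87)}
  {f, g, h} × {x88} = {(f,x88), (g,x88), (h,x88)}
  {f, h} × {x87, x88} = {(f,x87), (f,x88), (h,x87), (h,x88)}
  {g, h} × {x87, x88} = {(g,x87), (g,x88), (h,x87), (h,x88)}
  {f, g, h} × {x87, x88} = {(f,x87), (f,x88), (g,x87), (g,x88), (h,x87), (h,x88)}
These 13 distinct sets form the basis B.
Close under arbitrary unions to get τ_{X×Y}; counting gives |τ_{X×Y}| = 25.
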